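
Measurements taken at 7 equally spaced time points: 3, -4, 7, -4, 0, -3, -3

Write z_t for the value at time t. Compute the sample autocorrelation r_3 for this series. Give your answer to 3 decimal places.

-0.230

Mean z̄ = (3 − 4 + 7 − 4 + 0 − 3 − 3)/7 = -0.5714
Σ(z_t−z̄)(z_{t+3}−z̄) = (-12.2449) + (-1.9592) + (-18.3878) + (8.3265) = -24.2653
Denominator Σ(z_t−z̄)² = 105.7143
r_3 = -24.2653 / 105.7143 = -0.230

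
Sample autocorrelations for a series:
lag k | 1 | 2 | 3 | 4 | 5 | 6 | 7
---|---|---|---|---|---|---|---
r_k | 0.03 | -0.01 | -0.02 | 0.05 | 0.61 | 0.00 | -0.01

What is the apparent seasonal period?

The largest autocorrelation is r_5 = 0.61; the remaining lags stay at or below 0.05.
The dominant spike at lag 5 indicates a seasonal period of 5.

5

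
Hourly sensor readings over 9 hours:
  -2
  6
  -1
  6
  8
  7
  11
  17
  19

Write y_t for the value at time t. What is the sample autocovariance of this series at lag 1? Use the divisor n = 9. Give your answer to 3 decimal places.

19.863

Mean ȳ = (-2 + 6 − 1 + 6 + 8 + 7 + 11 + 17 + 19)/9 = 7.8889
Σ_{t=1}^{8}(y_t−ȳ)(y_{t+1}−ȳ) = 178.7654
γ_1 = 178.7654 / 9 = 19.863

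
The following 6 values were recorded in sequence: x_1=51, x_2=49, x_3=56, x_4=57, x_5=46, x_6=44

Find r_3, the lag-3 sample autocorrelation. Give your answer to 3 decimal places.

-0.187

Mean x̄ = (51 + 49 + 56 + 57 + 46 + 44)/6 = 50.5000
Deviations from mean: 0.5000, -1.5000, 5.5000, 6.5000, -4.5000, -6.5000
Numerator Σ_{t=1}^{3}(x_t−x̄)(x_{t+3}−x̄) = -25.7500
Denominator Σ(x_t−x̄)² = 137.5000
r_3 = -25.7500 / 137.5000 = -0.187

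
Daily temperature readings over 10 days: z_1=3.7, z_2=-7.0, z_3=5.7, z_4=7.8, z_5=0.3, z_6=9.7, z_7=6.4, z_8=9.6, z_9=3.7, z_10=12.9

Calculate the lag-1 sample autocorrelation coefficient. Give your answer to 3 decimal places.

Mean z̄ = (3.7 − 7.0 + 5.7 + 7.8 + 0.3 + 9.7 + 6.4 + 9.6 + 3.7 + 12.9)/10 = 5.2800
Numerator Σ_{t=1}^{9}(z_t−z̄)(z_{t+1}−z̄) = -28.3344
Denominator Σ(z_t−z̄)² = 284.6360
r_1 = -28.3344 / 284.6360 = -0.100

-0.100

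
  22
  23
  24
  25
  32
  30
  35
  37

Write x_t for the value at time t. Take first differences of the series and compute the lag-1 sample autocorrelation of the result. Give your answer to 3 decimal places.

-0.668

First differences Δx: 1, 1, 1, 7, -2, 5, 2
Mean of differences = 2.1429
Numerator Σ(Δx_t−Δx̄)(Δx_{t+1}−Δx̄) = -35.3061
Denominator Σ(Δx_t−Δx̄)² = 52.8571
r_1(Δx) = -35.3061 / 52.8571 = -0.668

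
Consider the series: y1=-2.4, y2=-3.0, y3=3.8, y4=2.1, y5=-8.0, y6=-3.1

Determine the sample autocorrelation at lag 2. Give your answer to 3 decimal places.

-0.544

Mean ȳ = (-2.4 − 3.0 + 3.8 + 2.1 − 8.0 − 3.1)/6 = -1.7667
Deviations from mean: -0.6333, -1.2333, 5.5667, 3.8667, -6.2333, -1.3333
Numerator Σ_{t=1}^{4}(y_t−ȳ)(y_{t+2}−ȳ) = -48.1489
Denominator Σ(y_t−ȳ)² = 88.4933
r_2 = -48.1489 / 88.4933 = -0.544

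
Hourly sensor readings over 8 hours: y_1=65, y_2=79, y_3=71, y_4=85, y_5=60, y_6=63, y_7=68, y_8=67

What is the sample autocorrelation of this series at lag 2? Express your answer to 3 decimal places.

0.113

Mean ȳ = (65 + 79 + 71 + 85 + 60 + 63 + 68 + 67)/8 = 69.7500
Σ(y_t−ȳ)(y_{t+2}−ȳ) = (-5.9375) + (141.0625) + (-12.1875) + (-102.9375) + (17.0625) + (18.5625) = 55.6250
Denominator Σ(y_t−ȳ)² = 493.5000
r_2 = 55.6250 / 493.5000 = 0.113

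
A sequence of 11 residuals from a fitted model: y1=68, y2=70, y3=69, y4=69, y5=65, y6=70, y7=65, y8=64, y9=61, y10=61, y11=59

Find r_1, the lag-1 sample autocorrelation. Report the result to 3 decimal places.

Mean ȳ = (68 + 70 + 69 + 69 + 65 + 70 + 65 + 64 + 61 + 61 + 59)/11 = 65.5455
Numerator Σ_{t=1}^{10}(y_t−ȳ)(y_{t+1}−ȳ) = 89.7934
Denominator Σ(y_t−ȳ)² = 156.7273
r_1 = 89.7934 / 156.7273 = 0.573

0.573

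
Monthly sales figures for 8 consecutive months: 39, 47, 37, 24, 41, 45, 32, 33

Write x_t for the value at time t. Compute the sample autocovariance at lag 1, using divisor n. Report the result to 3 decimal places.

Mean x̄ = (39 + 47 + 37 + 24 + 41 + 45 + 32 + 33)/8 = 37.2500
Σ_{t=1}^{7}(x_t−x̄)(x_{t+1}−x̄) = -21.0625
γ_1 = -21.0625 / 8 = -2.633

-2.633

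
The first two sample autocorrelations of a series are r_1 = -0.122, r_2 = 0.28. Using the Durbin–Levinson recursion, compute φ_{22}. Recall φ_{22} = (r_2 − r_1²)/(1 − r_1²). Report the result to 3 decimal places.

0.269

φ_{22} = (r_2 − r_1²) / (1 − r_1²)
r_1² = (-0.122)² = 0.014884
Numerator = 0.28 − 0.0149 = 0.2651; denominator = 1 − 0.0149 = 0.9851
φ_{22} = 0.2651 / 0.9851 = 0.269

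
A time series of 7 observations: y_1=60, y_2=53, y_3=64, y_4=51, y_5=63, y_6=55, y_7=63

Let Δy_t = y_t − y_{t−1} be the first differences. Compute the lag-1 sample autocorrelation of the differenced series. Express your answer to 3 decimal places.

First differences Δy: -7, 11, -13, 12, -8, 8
Mean of differences = 0.5000
Numerator Σ(Δy_t−Δȳ)(Δy_{t+1}−Δȳ) = -537.2500
Denominator Σ(Δy_t−Δȳ)² = 609.5000
r_1(Δy) = -537.2500 / 609.5000 = -0.881

-0.881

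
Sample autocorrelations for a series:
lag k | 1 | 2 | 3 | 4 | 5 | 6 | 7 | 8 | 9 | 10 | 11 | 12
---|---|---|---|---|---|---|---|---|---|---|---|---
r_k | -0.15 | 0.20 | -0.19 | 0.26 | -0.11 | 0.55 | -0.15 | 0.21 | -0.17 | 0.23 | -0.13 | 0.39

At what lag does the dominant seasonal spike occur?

The largest autocorrelation is r_6 = 0.55, with a weaker echo at lag 12 (0.39); the remaining lags stay at or below 0.26.
The dominant spike at lag 6 indicates a seasonal period of 6.

6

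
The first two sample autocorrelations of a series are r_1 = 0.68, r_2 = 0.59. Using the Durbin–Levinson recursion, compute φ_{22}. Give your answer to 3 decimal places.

0.237

φ_{22} = (r_2 − r_1²) / (1 − r_1²)
r_1² = (0.68)² = 0.4624
Numerator = 0.59 − 0.4624 = 0.1276; denominator = 1 − 0.4624 = 0.5376
φ_{22} = 0.1276 / 0.5376 = 0.237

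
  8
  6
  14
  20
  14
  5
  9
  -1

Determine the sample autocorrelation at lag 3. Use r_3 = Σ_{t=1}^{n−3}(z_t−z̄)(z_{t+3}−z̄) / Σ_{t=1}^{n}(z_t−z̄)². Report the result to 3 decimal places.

Mean z̄ = (8 + 6 + 14 + 20 + 14 + 5 + 9 − 1)/8 = 9.3750
Numerator Σ_{t=1}^{5}(z_t−z̄)(z_{t+3}−z̄) = -102.4219
Denominator Σ(z_t−z̄)² = 295.8750
r_3 = -102.4219 / 295.8750 = -0.346

-0.346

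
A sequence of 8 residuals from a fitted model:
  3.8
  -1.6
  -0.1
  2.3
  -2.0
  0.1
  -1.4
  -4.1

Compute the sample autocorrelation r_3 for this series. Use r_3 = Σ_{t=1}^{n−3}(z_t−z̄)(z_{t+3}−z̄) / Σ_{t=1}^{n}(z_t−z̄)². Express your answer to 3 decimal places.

0.378

Mean z̄ = (3.8 − 1.6 − 0.1 + 2.3 − 2.0 + 0.1 − 1.4 − 4.1)/8 = -0.3750
Deviations from mean: 4.1750, -1.2250, 0.2750, 2.6750, -1.6250, 0.4750, -1.0250, -3.7250
Numerator Σ_{t=1}^{5}(z_t−z̄)(z_{t+3}−z̄) = 16.6006
Denominator Σ(z_t−z̄)² = 43.9550
r_3 = 16.6006 / 43.9550 = 0.378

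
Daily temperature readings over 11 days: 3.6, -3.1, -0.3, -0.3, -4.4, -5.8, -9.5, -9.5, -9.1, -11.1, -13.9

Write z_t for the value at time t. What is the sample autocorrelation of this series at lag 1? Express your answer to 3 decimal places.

0.567

Mean z̄ = (3.6 − 3.1 − 0.3 − 0.3 − 4.4 − 5.8 − 9.5 − 9.5 − 9.1 − 11.1 − 13.9)/11 = -5.7636
Numerator Σ_{t=1}^{10}(z_t−z̄)(z_{t+1}−z̄) = 164.5314
Denominator Σ(z_t−z̄)² = 290.0655
r_1 = 164.5314 / 290.0655 = 0.567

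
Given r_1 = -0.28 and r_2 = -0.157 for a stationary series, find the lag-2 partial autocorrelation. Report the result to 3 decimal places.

φ_{22} = (r_2 − r_1²) / (1 − r_1²)
r_1² = (-0.28)² = 0.0784
Numerator = -0.157 − 0.0784 = -0.2354; denominator = 1 − 0.0784 = 0.9216
φ_{22} = -0.2354 / 0.9216 = -0.255

-0.255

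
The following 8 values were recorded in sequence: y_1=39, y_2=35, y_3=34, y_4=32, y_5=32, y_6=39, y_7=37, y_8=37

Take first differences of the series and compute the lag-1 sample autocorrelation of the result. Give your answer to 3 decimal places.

First differences Δy: -4, -1, -2, 0, 7, -2, 0
Mean of differences = -0.2857
Numerator Σ(Δy_t−Δȳ)(Δy_{t+1}−Δȳ) = -7.5102
Denominator Σ(Δy_t−Δȳ)² = 73.4286
r_1(Δy) = -7.5102 / 73.4286 = -0.102

-0.102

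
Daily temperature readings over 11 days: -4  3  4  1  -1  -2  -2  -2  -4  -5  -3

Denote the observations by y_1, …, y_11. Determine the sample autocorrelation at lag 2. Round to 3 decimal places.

Mean ȳ = (-4 + 3 + 4 + 1 − 1 − 2 − 2 − 2 − 4 − 5 − 3)/11 = -1.3636
Numerator Σ_{t=1}^{9}(y_t−ȳ)(y_{t+2}−ȳ) = 5.0992
Denominator Σ(y_t−ȳ)² = 84.5455
r_2 = 5.0992 / 84.5455 = 0.060

0.060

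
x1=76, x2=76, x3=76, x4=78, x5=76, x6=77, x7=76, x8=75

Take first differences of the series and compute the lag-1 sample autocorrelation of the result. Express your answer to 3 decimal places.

-0.555

First differences Δx: 0, 0, 2, -2, 1, -1, -1
Mean of differences = -0.1429
Numerator Σ(Δx_t−Δx̄)(Δx_{t+1}−Δx̄) = -6.0204
Denominator Σ(Δx_t−Δx̄)² = 10.8571
r_1(Δx) = -6.0204 / 10.8571 = -0.555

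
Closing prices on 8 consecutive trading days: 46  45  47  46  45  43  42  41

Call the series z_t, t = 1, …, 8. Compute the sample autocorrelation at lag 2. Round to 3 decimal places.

0.246

Mean z̄ = (46 + 45 + 47 + 46 + 45 + 43 + 42 + 41)/8 = 44.3750
Deviations from mean: 1.6250, 0.6250, 2.6250, 1.6250, 0.6250, -1.3750, -2.3750, -3.3750
Numerator Σ_{t=1}^{6}(z_t−z̄)(z_{t+2}−z̄) = 7.8438
Denominator Σ(z_t−z̄)² = 31.8750
r_2 = 7.8438 / 31.8750 = 0.246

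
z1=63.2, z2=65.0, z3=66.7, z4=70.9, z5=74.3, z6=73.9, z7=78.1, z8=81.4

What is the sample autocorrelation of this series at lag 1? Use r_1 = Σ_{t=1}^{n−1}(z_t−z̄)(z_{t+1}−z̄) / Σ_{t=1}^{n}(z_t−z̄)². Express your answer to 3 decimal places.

0.602

Mean z̄ = (63.2 + 65.0 + 66.7 + 70.9 + 74.3 + 73.9 + 78.1 + 81.4)/8 = 71.6875
Σ(z_t−z̄)(z_{t+1}−z̄) = (56.7602) + (33.3539) + (3.9277) + (-2.0573) + (5.7802) + (14.1877) + (62.2814) = 174.2336
Denominator Σ(z_t−z̄)² = 289.4288
r_1 = 174.2336 / 289.4288 = 0.602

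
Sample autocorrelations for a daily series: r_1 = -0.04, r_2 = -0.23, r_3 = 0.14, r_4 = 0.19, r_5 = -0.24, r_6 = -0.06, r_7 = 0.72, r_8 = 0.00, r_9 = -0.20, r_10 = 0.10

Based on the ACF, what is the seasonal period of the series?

7

The largest autocorrelation is r_7 = 0.72; the remaining lags stay at or below 0.19.
The dominant spike at lag 7 indicates a seasonal period of 7.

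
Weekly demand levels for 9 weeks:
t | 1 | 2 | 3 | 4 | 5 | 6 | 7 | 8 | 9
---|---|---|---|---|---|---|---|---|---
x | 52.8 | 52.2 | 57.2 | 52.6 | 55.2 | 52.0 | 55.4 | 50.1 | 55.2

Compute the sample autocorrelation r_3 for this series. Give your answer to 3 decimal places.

-0.431

Mean x̄ = (52.8 + 52.2 + 57.2 + 52.6 + 55.2 + 52.0 + 55.4 + 50.1 + 55.2)/9 = 53.6333
Σ(x_t−x̄)(x_{t+3}−x̄) = (0.8611) + (-2.2456) + (-5.8256) + (-1.8256) + (-5.5356) + (-2.5589) = -17.1300
Denominator Σ(x_t−x̄)² = 39.7200
r_3 = -17.1300 / 39.7200 = -0.431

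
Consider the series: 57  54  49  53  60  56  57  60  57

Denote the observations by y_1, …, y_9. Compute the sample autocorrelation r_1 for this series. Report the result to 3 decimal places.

Mean ȳ = (57 + 54 + 49 + 53 + 60 + 56 + 57 + 60 + 57)/9 = 55.8889
Numerator Σ_{t=1}^{8}(y_t−ȳ)(y_{t+1}−ȳ) = 28.6543
Denominator Σ(y_t−ȳ)² = 96.8889
r_1 = 28.6543 / 96.8889 = 0.296

0.296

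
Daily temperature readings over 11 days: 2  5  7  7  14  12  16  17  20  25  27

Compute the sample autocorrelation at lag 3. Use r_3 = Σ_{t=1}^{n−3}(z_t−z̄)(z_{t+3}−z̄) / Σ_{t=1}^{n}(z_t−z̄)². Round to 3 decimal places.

Mean z̄ = (2 + 5 + 7 + 7 + 14 + 12 + 16 + 17 + 20 + 25 + 27)/11 = 13.8182
Numerator Σ_{t=1}^{8}(z_t−z̄)(z_{t+3}−z̄) = 132.1736
Denominator Σ(z_t−z̄)² = 665.6364
r_3 = 132.1736 / 665.6364 = 0.199

0.199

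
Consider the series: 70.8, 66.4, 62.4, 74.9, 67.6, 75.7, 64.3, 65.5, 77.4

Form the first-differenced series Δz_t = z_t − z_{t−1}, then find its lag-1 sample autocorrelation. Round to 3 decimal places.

First differences Δz: -4.4, -4.0, 12.5, -7.3, 8.1, -11.4, 1.2, 11.9
Mean of differences = 0.8250
Numerator Σ(Δz_t−Δz̄)(Δz_{t+1}−Δz̄) = -274.4581
Denominator Σ(Δz_t−Δz̄)² = 578.0750
r_1(Δz) = -274.4581 / 578.0750 = -0.475

-0.475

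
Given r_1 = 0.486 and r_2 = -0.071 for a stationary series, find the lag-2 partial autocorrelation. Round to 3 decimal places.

-0.402

φ_{22} = (r_2 − r_1²) / (1 − r_1²)
r_1² = (0.486)² = 0.236196
Numerator = -0.071 − 0.2362 = -0.3072; denominator = 1 − 0.2362 = 0.7638
φ_{22} = -0.3072 / 0.7638 = -0.402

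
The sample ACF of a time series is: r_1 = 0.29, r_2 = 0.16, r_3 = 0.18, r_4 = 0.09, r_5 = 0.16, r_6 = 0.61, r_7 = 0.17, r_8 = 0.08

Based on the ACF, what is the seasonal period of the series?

6

The largest autocorrelation is r_6 = 0.61; the remaining lags stay at or below 0.29. The elevated value at lag 1 (0.29), dropping to 0.16 at lag 2, reflects decaying short-term dependence rather than seasonality.
The dominant spike at lag 6 indicates a seasonal period of 6.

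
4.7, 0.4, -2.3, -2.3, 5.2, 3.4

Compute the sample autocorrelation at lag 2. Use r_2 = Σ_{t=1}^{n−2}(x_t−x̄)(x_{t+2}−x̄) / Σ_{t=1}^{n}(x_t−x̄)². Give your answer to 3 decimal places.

Mean x̄ = (4.7 + 0.4 − 2.3 − 2.3 + 5.2 + 3.4)/6 = 1.5167
Deviations from mean: 3.1833, -1.1167, -3.8167, -3.8167, 3.6833, 1.8833
Σ(x_t−x̄)(x_{t+2}−x̄) = (-12.1497) + (4.2619) + (-14.0581) + (-7.1881) = -29.1339
Denominator Σ(x_t−x̄)² = 57.6283
r_2 = -29.1339 / 57.6283 = -0.506

-0.506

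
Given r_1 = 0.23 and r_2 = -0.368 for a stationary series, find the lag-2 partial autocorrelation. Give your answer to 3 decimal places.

φ_{22} = (r_2 − r_1²) / (1 − r_1²)
r_1² = (0.23)² = 0.0529
Numerator = -0.368 − 0.0529 = -0.4209; denominator = 1 − 0.0529 = 0.9471
φ_{22} = -0.4209 / 0.9471 = -0.444

-0.444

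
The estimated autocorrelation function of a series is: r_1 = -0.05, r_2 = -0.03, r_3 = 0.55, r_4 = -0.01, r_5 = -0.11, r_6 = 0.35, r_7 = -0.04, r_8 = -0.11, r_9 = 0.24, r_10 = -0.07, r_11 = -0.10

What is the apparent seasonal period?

The largest autocorrelation is r_3 = 0.55, with weaker echoes at lags 6 (0.35) and 9 (0.24); the remaining lags stay at or below -0.01.
The dominant spike at lag 3 indicates a seasonal period of 3.

3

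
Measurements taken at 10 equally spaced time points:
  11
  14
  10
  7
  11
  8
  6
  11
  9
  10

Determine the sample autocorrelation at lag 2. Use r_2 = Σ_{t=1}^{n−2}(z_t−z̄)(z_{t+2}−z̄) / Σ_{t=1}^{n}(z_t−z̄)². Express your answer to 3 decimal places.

Mean z̄ = (11 + 14 + 10 + 7 + 11 + 8 + 6 + 11 + 9 + 10)/10 = 9.7000
Numerator Σ_{t=1}^{8}(z_t−z̄)(z_{t+2}−z̄) = -10.2800
Denominator Σ(z_t−z̄)² = 48.1000
r_2 = -10.2800 / 48.1000 = -0.214

-0.214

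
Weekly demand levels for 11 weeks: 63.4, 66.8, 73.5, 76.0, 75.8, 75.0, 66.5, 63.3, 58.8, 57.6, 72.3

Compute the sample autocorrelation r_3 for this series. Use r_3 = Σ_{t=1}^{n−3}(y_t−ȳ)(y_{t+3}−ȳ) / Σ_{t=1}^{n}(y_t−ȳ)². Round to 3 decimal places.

Mean ȳ = (63.4 + 66.8 + 73.5 + 76.0 + 75.8 + 75.0 + 66.5 + 63.3 + 58.8 + 57.6 + 72.3)/11 = 68.0909
Numerator Σ_{t=1}^{8}(y_t−ȳ)(y_{t+3}−ȳ) = -126.8639
Denominator Σ(y_t−ȳ)² = 462.2291
r_3 = -126.8639 / 462.2291 = -0.274

-0.274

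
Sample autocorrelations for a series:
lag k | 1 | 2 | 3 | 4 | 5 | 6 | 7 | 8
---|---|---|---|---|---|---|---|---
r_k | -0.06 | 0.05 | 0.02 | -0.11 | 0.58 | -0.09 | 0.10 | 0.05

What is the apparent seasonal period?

5

The largest autocorrelation is r_5 = 0.58; the remaining lags stay at or below 0.10.
The dominant spike at lag 5 indicates a seasonal period of 5.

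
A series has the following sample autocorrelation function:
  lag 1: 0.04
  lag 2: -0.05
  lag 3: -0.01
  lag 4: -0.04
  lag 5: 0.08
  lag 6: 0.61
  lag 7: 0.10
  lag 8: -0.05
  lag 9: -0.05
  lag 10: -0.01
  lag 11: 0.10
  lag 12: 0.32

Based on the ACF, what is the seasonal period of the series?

The largest autocorrelation is r_6 = 0.61, with a weaker echo at lag 12 (0.32); the remaining lags stay at or below 0.10.
The dominant spike at lag 6 indicates a seasonal period of 6.

6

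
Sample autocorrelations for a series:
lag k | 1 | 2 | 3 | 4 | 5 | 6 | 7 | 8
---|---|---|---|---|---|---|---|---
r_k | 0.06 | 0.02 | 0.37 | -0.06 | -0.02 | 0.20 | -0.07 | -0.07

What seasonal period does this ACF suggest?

3

The largest autocorrelation is r_3 = 0.37, with a weaker echo at lag 6 (0.20); the remaining lags stay at or below 0.06.
The dominant spike at lag 3 indicates a seasonal period of 3.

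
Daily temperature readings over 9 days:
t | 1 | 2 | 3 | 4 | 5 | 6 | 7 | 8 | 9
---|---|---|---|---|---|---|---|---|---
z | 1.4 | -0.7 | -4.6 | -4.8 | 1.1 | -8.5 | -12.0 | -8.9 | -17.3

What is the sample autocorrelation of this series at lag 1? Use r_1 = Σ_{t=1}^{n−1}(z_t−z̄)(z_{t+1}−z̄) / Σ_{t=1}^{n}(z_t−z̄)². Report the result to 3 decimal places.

Mean z̄ = (1.4 − 0.7 − 4.6 − 4.8 + 1.1 − 8.5 − 12.0 − 8.9 − 17.3)/9 = -6.0333
Numerator Σ_{t=1}^{8}(z_t−z̄)(z_{t+1}−z̄) = 104.3789
Denominator Σ(z_t−z̄)² = 315.0000
r_1 = 104.3789 / 315.0000 = 0.331

0.331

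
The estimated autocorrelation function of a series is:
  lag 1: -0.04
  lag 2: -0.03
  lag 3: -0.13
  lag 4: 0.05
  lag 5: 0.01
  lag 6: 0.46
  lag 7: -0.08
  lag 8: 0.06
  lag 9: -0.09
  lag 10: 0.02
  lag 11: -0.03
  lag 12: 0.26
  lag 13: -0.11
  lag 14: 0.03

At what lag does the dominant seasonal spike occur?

6

The largest autocorrelation is r_6 = 0.46, with a weaker echo at lag 12 (0.26); the remaining lags stay at or below 0.06.
The dominant spike at lag 6 indicates a seasonal period of 6.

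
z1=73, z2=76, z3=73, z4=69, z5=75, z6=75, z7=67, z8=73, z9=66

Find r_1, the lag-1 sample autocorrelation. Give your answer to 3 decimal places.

Mean z̄ = (73 + 76 + 73 + 69 + 75 + 75 + 67 + 73 + 66)/9 = 71.8889
Numerator Σ_{t=1}^{8}(z_t−z̄)(z_{t+1}−z̄) = -20.5679
Denominator Σ(z_t−z̄)² = 106.8889
r_1 = -20.5679 / 106.8889 = -0.192

-0.192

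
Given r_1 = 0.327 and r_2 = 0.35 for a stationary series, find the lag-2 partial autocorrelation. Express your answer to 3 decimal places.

φ_{22} = (r_2 − r_1²) / (1 − r_1²)
r_1² = (0.327)² = 0.106929
Numerator = 0.35 − 0.1069 = 0.2431; denominator = 1 − 0.1069 = 0.8931
φ_{22} = 0.2431 / 0.8931 = 0.272

0.272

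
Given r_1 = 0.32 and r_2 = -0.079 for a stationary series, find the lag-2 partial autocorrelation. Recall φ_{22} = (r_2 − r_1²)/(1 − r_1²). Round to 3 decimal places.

-0.202

φ_{22} = (r_2 − r_1²) / (1 − r_1²)
r_1² = (0.32)² = 0.1024
Numerator = -0.079 − 0.1024 = -0.1814; denominator = 1 − 0.1024 = 0.8976
φ_{22} = -0.1814 / 0.8976 = -0.202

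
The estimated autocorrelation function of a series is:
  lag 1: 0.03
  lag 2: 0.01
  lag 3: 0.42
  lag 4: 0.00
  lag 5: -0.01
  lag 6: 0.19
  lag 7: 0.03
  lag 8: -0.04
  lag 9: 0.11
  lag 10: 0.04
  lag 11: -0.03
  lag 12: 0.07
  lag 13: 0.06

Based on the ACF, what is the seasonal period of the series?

3

The largest autocorrelation is r_3 = 0.42, with a weaker echo at lag 6 (0.19); the remaining lags stay at or below 0.11.
The dominant spike at lag 3 indicates a seasonal period of 3.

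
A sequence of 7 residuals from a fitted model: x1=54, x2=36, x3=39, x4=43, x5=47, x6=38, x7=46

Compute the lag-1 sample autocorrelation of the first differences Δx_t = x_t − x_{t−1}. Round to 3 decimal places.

First differences Δx: -18, 3, 4, 4, -9, 8
Mean of differences = -1.3333
Numerator Σ(Δx_t−Δx̄)(Δx_{t+1}−Δx̄) = -133.1111
Denominator Σ(Δx_t−Δx̄)² = 499.3333
r_1(Δx) = -133.1111 / 499.3333 = -0.267

-0.267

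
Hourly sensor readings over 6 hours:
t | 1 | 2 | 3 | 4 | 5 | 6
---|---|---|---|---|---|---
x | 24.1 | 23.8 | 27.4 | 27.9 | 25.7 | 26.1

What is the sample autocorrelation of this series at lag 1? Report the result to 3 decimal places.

0.234

Mean x̄ = (24.1 + 23.8 + 27.4 + 27.9 + 25.7 + 26.1)/6 = 25.8333
Deviations from mean: -1.7333, -2.0333, 1.5667, 2.0667, -0.1333, 0.2667
Numerator Σ_{t=1}^{5}(x_t−x̄)(x_{t+1}−x̄) = 3.2656
Denominator Σ(x_t−x̄)² = 13.9533
r_1 = 3.2656 / 13.9533 = 0.234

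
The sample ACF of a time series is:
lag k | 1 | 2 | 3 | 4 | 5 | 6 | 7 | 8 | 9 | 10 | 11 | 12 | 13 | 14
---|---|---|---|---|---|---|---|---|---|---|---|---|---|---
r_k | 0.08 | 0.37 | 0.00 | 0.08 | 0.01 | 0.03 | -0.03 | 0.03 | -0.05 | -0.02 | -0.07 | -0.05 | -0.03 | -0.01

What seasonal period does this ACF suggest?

2

The largest autocorrelation is r_2 = 0.37; the remaining lags stay at or below 0.08.
The dominant spike at lag 2 indicates a seasonal period of 2.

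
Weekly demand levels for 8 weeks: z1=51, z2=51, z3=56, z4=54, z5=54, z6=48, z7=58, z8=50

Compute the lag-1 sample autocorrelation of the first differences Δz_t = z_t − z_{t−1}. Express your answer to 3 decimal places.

-0.651

First differences Δz: 0, 5, -2, 0, -6, 10, -8
Mean of differences = -0.1429
Numerator Σ(Δz_t−Δz̄)(Δz_{t+1}−Δz̄) = -149.0204
Denominator Σ(Δz_t−Δz̄)² = 228.8571
r_1(Δz) = -149.0204 / 228.8571 = -0.651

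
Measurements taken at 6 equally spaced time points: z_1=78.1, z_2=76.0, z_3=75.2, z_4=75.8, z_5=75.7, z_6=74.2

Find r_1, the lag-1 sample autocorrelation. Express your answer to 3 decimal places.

Mean z̄ = (78.1 + 76.0 + 75.2 + 75.8 + 75.7 + 74.2)/6 = 75.8333
Numerator Σ_{t=1}^{5}(z_t−z̄)(z_{t+1}−z̄) = 0.5156
Denominator Σ(z_t−z̄)² = 8.2533
r_1 = 0.5156 / 8.2533 = 0.062

0.062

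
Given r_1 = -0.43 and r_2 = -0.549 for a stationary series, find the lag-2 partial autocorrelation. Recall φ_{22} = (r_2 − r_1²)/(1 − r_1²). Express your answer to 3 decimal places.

-0.900

φ_{22} = (r_2 − r_1²) / (1 − r_1²)
r_1² = (-0.43)² = 0.1849
Numerator = -0.549 − 0.1849 = -0.7339; denominator = 1 − 0.1849 = 0.8151
φ_{22} = -0.7339 / 0.8151 = -0.900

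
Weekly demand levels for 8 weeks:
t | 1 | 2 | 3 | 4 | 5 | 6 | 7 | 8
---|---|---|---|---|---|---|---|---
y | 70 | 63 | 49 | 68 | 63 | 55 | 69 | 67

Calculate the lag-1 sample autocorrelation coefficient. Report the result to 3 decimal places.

-0.244

Mean ȳ = (70 + 63 + 49 + 68 + 63 + 55 + 69 + 67)/8 = 63.0000
Deviations from mean: 7.0000, 0.0000, -14.0000, 5.0000, 0.0000, -8.0000, 6.0000, 4.0000
Numerator Σ_{t=1}^{7}(y_t−ȳ)(y_{t+1}−ȳ) = -94.0000
Denominator Σ(y_t−ȳ)² = 386.0000
r_1 = -94.0000 / 386.0000 = -0.244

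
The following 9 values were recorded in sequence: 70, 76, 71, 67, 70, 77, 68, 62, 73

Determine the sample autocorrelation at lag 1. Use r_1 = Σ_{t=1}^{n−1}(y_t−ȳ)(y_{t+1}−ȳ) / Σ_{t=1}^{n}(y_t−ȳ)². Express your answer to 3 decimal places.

Mean ȳ = (70 + 76 + 71 + 67 + 70 + 77 + 68 + 62 + 73)/9 = 70.4444
Numerator Σ_{t=1}^{8}(y_t−ȳ)(y_{t+1}−ȳ) = -19.6420
Denominator Σ(y_t−ȳ)² = 170.2222
r_1 = -19.6420 / 170.2222 = -0.115

-0.115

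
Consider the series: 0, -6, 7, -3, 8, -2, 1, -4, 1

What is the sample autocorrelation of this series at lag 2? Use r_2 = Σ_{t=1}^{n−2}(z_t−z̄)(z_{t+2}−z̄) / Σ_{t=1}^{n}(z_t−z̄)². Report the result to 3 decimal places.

0.526

Mean z̄ = (0 − 6 + 7 − 3 + 8 − 2 + 1 − 4 + 1)/9 = 0.2222
Σ(z_t−z̄)(z_{t+2}−z̄) = (-1.5062) + (20.0494) + (52.7160) + (7.1605) + (6.0494) + (9.3827) + (0.6049) = 94.4568
Denominator Σ(z_t−z̄)² = 179.5556
r_2 = 94.4568 / 179.5556 = 0.526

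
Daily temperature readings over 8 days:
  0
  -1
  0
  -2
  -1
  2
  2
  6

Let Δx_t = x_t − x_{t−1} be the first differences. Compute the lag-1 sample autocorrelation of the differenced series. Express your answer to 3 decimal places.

-0.198

First differences Δx: -1, 1, -2, 1, 3, 0, 4
Mean of differences = 0.8571
Numerator Σ(Δx_t−Δx̄)(Δx_{t+1}−Δx̄) = -5.3061
Denominator Σ(Δx_t−Δx̄)² = 26.8571
r_1(Δx) = -5.3061 / 26.8571 = -0.198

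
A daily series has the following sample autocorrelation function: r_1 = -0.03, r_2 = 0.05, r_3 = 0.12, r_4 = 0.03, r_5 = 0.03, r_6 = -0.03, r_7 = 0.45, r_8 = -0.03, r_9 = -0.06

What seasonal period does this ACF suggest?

The largest autocorrelation is r_7 = 0.45; the remaining lags stay at or below 0.12.
The dominant spike at lag 7 indicates a seasonal period of 7.

7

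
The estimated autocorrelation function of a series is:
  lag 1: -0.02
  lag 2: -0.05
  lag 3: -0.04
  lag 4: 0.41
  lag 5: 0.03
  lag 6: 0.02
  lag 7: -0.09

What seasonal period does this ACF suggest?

4

The largest autocorrelation is r_4 = 0.41; the remaining lags stay at or below 0.03.
The dominant spike at lag 4 indicates a seasonal period of 4.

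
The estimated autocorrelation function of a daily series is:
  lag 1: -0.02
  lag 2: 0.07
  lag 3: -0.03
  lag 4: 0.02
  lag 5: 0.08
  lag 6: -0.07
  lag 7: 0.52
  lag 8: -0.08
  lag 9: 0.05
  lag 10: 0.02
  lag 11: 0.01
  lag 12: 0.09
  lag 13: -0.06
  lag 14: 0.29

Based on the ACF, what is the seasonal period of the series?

7

The largest autocorrelation is r_7 = 0.52, with a weaker echo at lag 14 (0.29); the remaining lags stay at or below 0.09.
The dominant spike at lag 7 indicates a seasonal period of 7.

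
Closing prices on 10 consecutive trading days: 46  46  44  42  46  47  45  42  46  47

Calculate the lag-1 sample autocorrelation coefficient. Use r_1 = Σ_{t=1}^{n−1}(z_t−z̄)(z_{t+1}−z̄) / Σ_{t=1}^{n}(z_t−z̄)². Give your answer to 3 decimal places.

Mean z̄ = (46 + 46 + 44 + 42 + 46 + 47 + 45 + 42 + 46 + 47)/10 = 45.1000
Numerator Σ_{t=1}^{9}(z_t−z̄)(z_{t+1}−z̄) = 1.1900
Denominator Σ(z_t−z̄)² = 30.9000
r_1 = 1.1900 / 30.9000 = 0.039

0.039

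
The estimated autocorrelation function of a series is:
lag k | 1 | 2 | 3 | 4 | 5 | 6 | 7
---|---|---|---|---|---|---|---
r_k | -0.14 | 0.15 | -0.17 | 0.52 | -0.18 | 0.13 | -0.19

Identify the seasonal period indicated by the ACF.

4

The largest autocorrelation is r_4 = 0.52; the remaining lags stay at or below 0.15.
The dominant spike at lag 4 indicates a seasonal period of 4.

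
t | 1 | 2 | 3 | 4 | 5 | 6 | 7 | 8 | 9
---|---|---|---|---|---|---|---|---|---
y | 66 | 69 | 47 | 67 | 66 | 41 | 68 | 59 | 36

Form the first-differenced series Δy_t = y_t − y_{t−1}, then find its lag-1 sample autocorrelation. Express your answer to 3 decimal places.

-0.460

First differences Δy: 3, -22, 20, -1, -25, 27, -9, -23
Mean of differences = -3.7500
Numerator Σ(Δy_t−Δȳ)(Δy_{t+1}−Δȳ) = -1263.5625
Denominator Σ(Δy_t−Δȳ)² = 2745.5000
r_1(Δy) = -1263.5625 / 2745.5000 = -0.460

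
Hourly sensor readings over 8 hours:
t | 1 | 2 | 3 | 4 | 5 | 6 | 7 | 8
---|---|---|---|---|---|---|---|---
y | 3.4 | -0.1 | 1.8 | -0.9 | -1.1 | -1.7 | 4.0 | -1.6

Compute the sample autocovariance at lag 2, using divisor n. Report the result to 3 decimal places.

0.566

Mean ȳ = (3.4 − 0.1 + 1.8 − 0.9 − 1.1 − 1.7 + 4.0 − 1.6)/8 = 0.4750
Deviations: 2.9250, -0.5750, 1.3250, -1.3750, -1.5750, -2.1750, 3.5250, -2.0750
Σ_{t=1}^{6}(y_t−ȳ)(y_{t+2}−ȳ) = 4.5313
γ_2 = 4.5313 / 8 = 0.566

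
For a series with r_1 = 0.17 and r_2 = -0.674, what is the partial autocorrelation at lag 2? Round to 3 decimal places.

φ_{22} = (r_2 − r_1²) / (1 − r_1²)
r_1² = (0.17)² = 0.0289
Numerator = -0.674 − 0.0289 = -0.7029; denominator = 1 − 0.0289 = 0.9711
φ_{22} = -0.7029 / 0.9711 = -0.724

-0.724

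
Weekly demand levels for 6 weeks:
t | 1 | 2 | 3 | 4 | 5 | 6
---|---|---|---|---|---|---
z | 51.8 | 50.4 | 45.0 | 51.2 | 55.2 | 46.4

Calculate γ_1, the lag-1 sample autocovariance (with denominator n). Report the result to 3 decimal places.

-3.293

Mean z̄ = (51.8 + 50.4 + 45.0 + 51.2 + 55.2 + 46.4)/6 = 50.0000
Deviations: 1.8000, 0.4000, -5.0000, 1.2000, 5.2000, -3.6000
Σ_{t=1}^{5}(z_t−z̄)(z_{t+1}−z̄) = -19.7600
γ_1 = -19.7600 / 6 = -3.293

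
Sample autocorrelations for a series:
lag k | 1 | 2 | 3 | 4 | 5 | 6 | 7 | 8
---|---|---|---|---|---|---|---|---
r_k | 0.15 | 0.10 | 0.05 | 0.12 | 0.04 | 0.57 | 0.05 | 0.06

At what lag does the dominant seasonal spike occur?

The largest autocorrelation is r_6 = 0.57; the remaining lags stay at or below 0.15.
The dominant spike at lag 6 indicates a seasonal period of 6.

6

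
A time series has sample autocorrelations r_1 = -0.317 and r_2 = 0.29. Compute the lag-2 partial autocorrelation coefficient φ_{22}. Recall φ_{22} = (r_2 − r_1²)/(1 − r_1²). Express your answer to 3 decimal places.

φ_{22} = (r_2 − r_1²) / (1 − r_1²)
r_1² = (-0.317)² = 0.100489
Numerator = 0.29 − 0.1005 = 0.1895; denominator = 1 − 0.1005 = 0.8995
φ_{22} = 0.1895 / 0.8995 = 0.211

0.211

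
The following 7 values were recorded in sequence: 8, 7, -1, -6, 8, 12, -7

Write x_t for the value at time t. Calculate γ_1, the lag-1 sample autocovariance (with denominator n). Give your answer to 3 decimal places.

-7.143

Mean x̄ = (8 + 7 − 1 − 6 + 8 + 12 − 7)/7 = 3.0000
Deviations: 5.0000, 4.0000, -4.0000, -9.0000, 5.0000, 9.0000, -10.0000
Σ_{t=1}^{6}(x_t−x̄)(x_{t+1}−x̄) = -50.0000
γ_1 = -50.0000 / 7 = -7.143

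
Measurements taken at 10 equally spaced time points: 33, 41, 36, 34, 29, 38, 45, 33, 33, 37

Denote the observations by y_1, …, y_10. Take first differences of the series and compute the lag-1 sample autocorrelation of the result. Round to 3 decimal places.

-0.203

First differences Δy: 8, -5, -2, -5, 9, 7, -12, 0, 4
Mean of differences = 0.4444
Numerator Σ(Δy_t−Δȳ)(Δy_{t+1}−Δȳ) = -82.6420
Denominator Σ(Δy_t−Δȳ)² = 406.2222
r_1(Δy) = -82.6420 / 406.2222 = -0.203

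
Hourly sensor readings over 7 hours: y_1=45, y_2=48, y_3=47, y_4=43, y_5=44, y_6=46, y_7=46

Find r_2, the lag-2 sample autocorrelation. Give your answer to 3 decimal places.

-0.626

Mean ȳ = (45 + 48 + 47 + 43 + 44 + 46 + 46)/7 = 45.5714
Deviations from mean: -0.5714, 2.4286, 1.4286, -2.5714, -1.5714, 0.4286, 0.4286
Numerator Σ_{t=1}^{5}(y_t−ȳ)(y_{t+2}−ȳ) = -11.0816
Denominator Σ(y_t−ȳ)² = 17.7143
r_2 = -11.0816 / 17.7143 = -0.626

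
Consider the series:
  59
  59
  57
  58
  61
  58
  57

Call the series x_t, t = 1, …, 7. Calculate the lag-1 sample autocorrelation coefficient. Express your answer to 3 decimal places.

Mean x̄ = (59 + 59 + 57 + 58 + 61 + 58 + 57)/7 = 58.4286
Deviations from mean: 0.5714, 0.5714, -1.4286, -0.4286, 2.5714, -0.4286, -1.4286
Σ(x_t−x̄)(x_{t+1}−x̄) = (0.3265) + (-0.8163) + (0.6122) + (-1.1020) + (-1.1020) + (0.6122) = -1.4694
Denominator Σ(x_t−x̄)² = 11.7143
r_1 = -1.4694 / 11.7143 = -0.125

-0.125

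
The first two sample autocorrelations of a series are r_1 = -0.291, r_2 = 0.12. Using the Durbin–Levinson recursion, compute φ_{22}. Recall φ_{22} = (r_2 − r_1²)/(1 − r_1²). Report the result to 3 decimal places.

φ_{22} = (r_2 − r_1²) / (1 − r_1²)
r_1² = (-0.291)² = 0.084681
Numerator = 0.12 − 0.0847 = 0.0353; denominator = 1 − 0.0847 = 0.9153
φ_{22} = 0.0353 / 0.9153 = 0.039

0.039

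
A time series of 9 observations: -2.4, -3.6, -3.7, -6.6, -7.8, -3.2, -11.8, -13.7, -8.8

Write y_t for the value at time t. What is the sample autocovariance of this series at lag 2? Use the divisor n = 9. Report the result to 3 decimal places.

Mean ȳ = (-2.4 − 3.6 − 3.7 − 6.6 − 7.8 − 3.2 − 11.8 − 13.7 − 8.8)/9 = -6.8444
Σ_{t=1}^{7}(y_t−ȳ)(y_{t+2}−ȳ) = 2.0960
γ_2 = 2.0960 / 9 = 0.233

0.233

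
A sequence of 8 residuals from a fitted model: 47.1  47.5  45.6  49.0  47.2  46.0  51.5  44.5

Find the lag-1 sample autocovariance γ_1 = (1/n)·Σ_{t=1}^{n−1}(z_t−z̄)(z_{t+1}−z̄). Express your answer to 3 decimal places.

Mean z̄ = (47.1 + 47.5 + 45.6 + 49.0 + 47.2 + 46.0 + 51.5 + 44.5)/8 = 47.3000
Deviations: -0.2000, 0.2000, -1.7000, 1.7000, -0.1000, -1.3000, 4.2000, -2.8000
Σ_{t=1}^{7}(z_t−z̄)(z_{t+1}−z̄) = -20.5300
γ_1 = -20.5300 / 8 = -2.566

-2.566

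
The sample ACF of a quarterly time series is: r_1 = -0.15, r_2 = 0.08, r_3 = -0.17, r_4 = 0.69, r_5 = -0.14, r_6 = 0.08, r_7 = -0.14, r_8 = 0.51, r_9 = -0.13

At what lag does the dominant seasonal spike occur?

The largest autocorrelation is r_4 = 0.69, with a weaker echo at lag 8 (0.51); the remaining lags stay at or below 0.08.
The dominant spike at lag 4 indicates a seasonal period of 4.

4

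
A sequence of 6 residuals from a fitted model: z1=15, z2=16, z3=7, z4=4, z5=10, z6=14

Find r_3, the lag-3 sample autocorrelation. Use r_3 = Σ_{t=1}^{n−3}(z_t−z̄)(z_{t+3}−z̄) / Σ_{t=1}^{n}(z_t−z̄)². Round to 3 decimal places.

-0.388

Mean z̄ = (15 + 16 + 7 + 4 + 10 + 14)/6 = 11.0000
Numerator Σ_{t=1}^{3}(z_t−z̄)(z_{t+3}−z̄) = -45.0000
Denominator Σ(z_t−z̄)² = 116.0000
r_3 = -45.0000 / 116.0000 = -0.388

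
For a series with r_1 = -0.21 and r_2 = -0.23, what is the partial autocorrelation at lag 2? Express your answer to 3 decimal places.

-0.287

φ_{22} = (r_2 − r_1²) / (1 − r_1²)
r_1² = (-0.21)² = 0.0441
Numerator = -0.23 − 0.0441 = -0.2741; denominator = 1 − 0.0441 = 0.9559
φ_{22} = -0.2741 / 0.9559 = -0.287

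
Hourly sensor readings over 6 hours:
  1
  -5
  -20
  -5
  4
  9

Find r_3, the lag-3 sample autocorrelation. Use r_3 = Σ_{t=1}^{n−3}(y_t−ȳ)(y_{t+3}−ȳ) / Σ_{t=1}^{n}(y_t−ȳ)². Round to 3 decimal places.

Mean ȳ = (1 − 5 − 20 − 5 + 4 + 9)/6 = -2.6667
Deviations from mean: 3.6667, -2.3333, -17.3333, -2.3333, 6.6667, 11.6667
Numerator Σ_{t=1}^{3}(y_t−ȳ)(y_{t+3}−ȳ) = -226.3333
Denominator Σ(y_t−ȳ)² = 505.3333
r_3 = -226.3333 / 505.3333 = -0.448

-0.448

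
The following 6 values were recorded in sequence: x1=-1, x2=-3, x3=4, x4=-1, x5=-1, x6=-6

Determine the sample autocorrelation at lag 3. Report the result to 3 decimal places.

Mean x̄ = (-1 − 3 + 4 − 1 − 1 − 6)/6 = -1.3333
Deviations from mean: 0.3333, -1.6667, 5.3333, 0.3333, 0.3333, -4.6667
Σ(x_t−x̄)(x_{t+3}−x̄) = (0.1111) + (-0.5556) + (-24.8889) = -25.3333
Denominator Σ(x_t−x̄)² = 53.3333
r_3 = -25.3333 / 53.3333 = -0.475

-0.475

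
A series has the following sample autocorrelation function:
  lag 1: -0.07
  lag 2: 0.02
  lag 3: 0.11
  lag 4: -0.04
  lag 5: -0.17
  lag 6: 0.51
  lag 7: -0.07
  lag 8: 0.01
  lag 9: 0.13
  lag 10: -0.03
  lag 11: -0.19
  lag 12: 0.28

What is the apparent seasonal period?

The largest autocorrelation is r_6 = 0.51, with a weaker echo at lag 12 (0.28); the remaining lags stay at or below 0.13.
The dominant spike at lag 6 indicates a seasonal period of 6.

6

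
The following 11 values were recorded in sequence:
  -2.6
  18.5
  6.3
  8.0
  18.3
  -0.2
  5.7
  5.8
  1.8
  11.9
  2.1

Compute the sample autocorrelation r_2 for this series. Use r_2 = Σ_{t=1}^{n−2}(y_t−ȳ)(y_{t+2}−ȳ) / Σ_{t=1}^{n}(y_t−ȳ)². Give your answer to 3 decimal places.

0.048

Mean ȳ = (-2.6 + 18.5 + 6.3 + 8.0 + 18.3 − 0.2 + 5.7 + 5.8 + 1.8 + 11.9 + 2.1)/11 = 6.8727
Numerator Σ_{t=1}^{9}(y_t−ȳ)(y_{t+2}−ȳ) = 22.9676
Denominator Σ(y_t−ȳ)² = 483.4418
r_2 = 22.9676 / 483.4418 = 0.048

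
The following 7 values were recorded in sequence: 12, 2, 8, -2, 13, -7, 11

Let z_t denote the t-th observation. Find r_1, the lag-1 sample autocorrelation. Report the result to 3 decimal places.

-0.757

Mean z̄ = (12 + 2 + 8 − 2 + 13 − 7 + 11)/7 = 5.2857
Deviations from mean: 6.7143, -3.2857, 2.7143, -7.2857, 7.7143, -12.2857, 5.7143
Σ(z_t−z̄)(z_{t+1}−z̄) = (-22.0612) + (-8.9184) + (-19.7755) + (-56.2041) + (-94.7755) + (-70.2041) = -271.9388
Denominator Σ(z_t−z̄)² = 359.4286
r_1 = -271.9388 / 359.4286 = -0.757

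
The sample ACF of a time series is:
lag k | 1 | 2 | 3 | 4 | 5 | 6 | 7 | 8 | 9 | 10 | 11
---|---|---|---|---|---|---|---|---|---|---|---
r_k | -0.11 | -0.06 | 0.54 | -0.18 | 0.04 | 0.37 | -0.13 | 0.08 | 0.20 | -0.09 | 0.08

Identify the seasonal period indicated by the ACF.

The largest autocorrelation is r_3 = 0.54, with weaker echoes at lags 6 (0.37) and 9 (0.20); the remaining lags stay at or below 0.08.
The dominant spike at lag 3 indicates a seasonal period of 3.

3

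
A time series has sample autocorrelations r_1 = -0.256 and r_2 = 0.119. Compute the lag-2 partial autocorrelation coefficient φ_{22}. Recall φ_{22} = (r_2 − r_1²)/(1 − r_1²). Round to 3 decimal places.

0.057

φ_{22} = (r_2 − r_1²) / (1 − r_1²)
r_1² = (-0.256)² = 0.065536
Numerator = 0.119 − 0.0655 = 0.0535; denominator = 1 − 0.0655 = 0.9345
φ_{22} = 0.0535 / 0.9345 = 0.057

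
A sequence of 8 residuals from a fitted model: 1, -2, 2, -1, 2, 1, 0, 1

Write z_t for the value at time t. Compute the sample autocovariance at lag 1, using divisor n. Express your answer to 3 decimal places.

-1.156

Mean z̄ = (1 − 2 + 2 − 1 + 2 + 1 + 0 + 1)/8 = 0.5000
Σ_{t=1}^{7}(z_t−z̄)(z_{t+1}−z̄) = -9.2500
γ_1 = -9.2500 / 8 = -1.156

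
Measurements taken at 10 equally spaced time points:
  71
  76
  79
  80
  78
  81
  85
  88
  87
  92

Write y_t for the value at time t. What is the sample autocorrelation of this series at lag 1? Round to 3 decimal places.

Mean ȳ = (71 + 76 + 79 + 80 + 78 + 81 + 85 + 88 + 87 + 92)/10 = 81.7000
Numerator Σ_{t=1}^{9}(y_t−ȳ)(y_{t+1}−ȳ) = 196.3100
Denominator Σ(y_t−ȳ)² = 356.1000
r_1 = 196.3100 / 356.1000 = 0.551

0.551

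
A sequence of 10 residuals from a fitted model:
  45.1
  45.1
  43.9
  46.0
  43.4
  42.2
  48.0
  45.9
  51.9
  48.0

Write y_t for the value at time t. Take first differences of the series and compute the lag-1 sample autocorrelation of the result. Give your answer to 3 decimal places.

First differences Δy: 0.0, -1.2, 2.1, -2.6, -1.2, 5.8, -2.1, 6.0, -3.9
Mean of differences = 0.3222
Numerator Σ(Δy_t−Δȳ)(Δy_{t+1}−Δȳ) = -62.2949
Denominator Σ(Δy_t−Δȳ)² = 102.3756
r_1(Δy) = -62.2949 / 102.3756 = -0.608

-0.608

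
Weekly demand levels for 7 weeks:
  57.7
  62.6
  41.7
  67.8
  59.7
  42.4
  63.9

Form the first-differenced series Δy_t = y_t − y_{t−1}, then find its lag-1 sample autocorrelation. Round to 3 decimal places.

-0.546

First differences Δy: 4.9, -20.9, 26.1, -8.1, -17.3, 21.5
Mean of differences = 1.0333
Numerator Σ(Δy_t−Δȳ)(Δy_{t+1}−Δȳ) = -1071.3244
Denominator Σ(Δy_t−Δȳ)² = 1962.7733
r_1(Δy) = -1071.3244 / 1962.7733 = -0.546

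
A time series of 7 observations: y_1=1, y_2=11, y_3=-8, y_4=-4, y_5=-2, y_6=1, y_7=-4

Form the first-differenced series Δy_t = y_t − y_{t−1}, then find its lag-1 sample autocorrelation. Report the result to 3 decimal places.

-0.540

First differences Δy: 10, -19, 4, 2, 3, -5
Mean of differences = -0.8333
Numerator Σ(Δy_t−Δȳ)(Δy_{t+1}−Δȳ) = -276.0278
Denominator Σ(Δy_t−Δȳ)² = 510.8333
r_1(Δy) = -276.0278 / 510.8333 = -0.540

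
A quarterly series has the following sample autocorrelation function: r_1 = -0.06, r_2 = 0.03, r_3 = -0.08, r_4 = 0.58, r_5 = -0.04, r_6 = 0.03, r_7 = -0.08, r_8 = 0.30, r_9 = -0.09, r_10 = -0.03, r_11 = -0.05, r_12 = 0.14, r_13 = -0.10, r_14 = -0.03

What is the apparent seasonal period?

4

The largest autocorrelation is r_4 = 0.58, with a weaker echo at lag 8 (0.30); the remaining lags stay at or below 0.14.
The dominant spike at lag 4 indicates a seasonal period of 4.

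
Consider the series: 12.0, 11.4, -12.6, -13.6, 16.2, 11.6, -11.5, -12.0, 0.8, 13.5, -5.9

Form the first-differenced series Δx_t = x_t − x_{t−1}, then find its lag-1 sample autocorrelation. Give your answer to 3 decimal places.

-0.037

First differences Δx: -0.6, -24.0, -1.0, 29.8, -4.6, -23.1, -0.5, 12.8, 12.7, -19.4
Mean of differences = -1.7900
Numerator Σ(Δx_t−Δx̄)(Δx_{t+1}−Δx̄) = -100.3351
Denominator Σ(Δx_t−Δx̄)² = 2689.8690
r_1(Δx) = -100.3351 / 2689.8690 = -0.037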